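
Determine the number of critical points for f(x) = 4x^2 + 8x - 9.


Find where f'(x) = 0:
f'(x) = 8x + 8
Set f'(x) = 0:
8x + 8 = 0
x = -8 / 8 = -1
This is a linear equation in x, so there is exactly one solution.
Number of critical points: 1

1


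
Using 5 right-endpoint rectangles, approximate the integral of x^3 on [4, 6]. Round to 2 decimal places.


Right Riemann sum uses right endpoints of each subinterval.
Interval: [4, 6], n = 5
dx = (6 - 4) / 5 = 2/5
Right endpoints: [22/5, 24/5, 26/5, 28/5, 6]
f values: [10648/125, 13824/125, 17576/125, 21952/125, 216]
Sum = dx * (sum of f values)
= 2/5 * 728
= 1456/5 = 291.20

291.20


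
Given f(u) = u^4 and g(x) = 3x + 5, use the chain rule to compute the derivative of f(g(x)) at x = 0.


Using the chain rule: (f(g(x)))' = f'(g(x)) * g'(x)
First, find g(0):
g(0) = 3 * 0 + 5 = 5
Next, f'(u) = 4u^3
And g'(x) = 3
So f'(g(0)) * g'(0)
= 4 * 5^3 * 3
= 4 * 125 * 3
= 1500

1500


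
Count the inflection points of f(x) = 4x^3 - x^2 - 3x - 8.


Inflection points occur where f''(x) = 0 and concavity changes.
f(x) = 4x^3 - x^2 - 3x - 8
f'(x) = 12x^2 - 2x - 3
f''(x) = 24x - 2
Set f''(x) = 0:
24x - 2 = 0
x = 2 / 24 = 1/12
Since f''(x) is linear (degree 1), it changes sign at this point.
Therefore there is exactly 1 inflection point.

1


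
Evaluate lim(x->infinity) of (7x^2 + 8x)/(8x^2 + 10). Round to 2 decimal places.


For limits at infinity with equal-degree polynomials,
we compare leading coefficients.
Numerator leading term: 7x^2
Denominator leading term: 8x^2
Divide both by x^2:
lim = (7 + 8/x) / (8 + 10/x^2)
As x -> infinity, the 1/x and 1/x^2 terms vanish:
= 7/8 ≈ 0.88

0.88


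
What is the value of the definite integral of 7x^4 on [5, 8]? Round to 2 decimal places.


Find the antiderivative of 7x^4:
F(x) = 7/5 * x^5
Apply the Fundamental Theorem of Calculus:
F(8) - F(5)
= 7/5 * 8^5 - 7/5 * 5^5
= 7/5 * (32768 - 3125)
= 7/5 * 29643
= 207501/5 = 41500.20

41500.20


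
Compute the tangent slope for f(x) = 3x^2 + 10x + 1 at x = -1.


The slope of the tangent line equals f'(x) at the point.
f(x) = 3x^2 + 10x + 1
f'(x) = 6x + 10
At x = -1:
f'(-1) = 6 * (-1) + 10
= -6 + 10
= 4

4


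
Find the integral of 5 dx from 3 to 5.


The integral of a constant k over [a, b] equals k * (b - a).
integral from 3 to 5 of 5 dx
= 5 * (5 - 3)
= 5 * 2
= 10

10


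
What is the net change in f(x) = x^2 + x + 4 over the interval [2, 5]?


Net change = f(b) - f(a)
f(x) = x^2 + x + 4
Compute f(5):
f(5) = 1 * 5^2 + 1 * 5 + 4
= 25 + 5 + 4
= 34
Compute f(2):
f(2) = 1 * 2^2 + 1 * 2 + 4
= 4 + 2 + 4
= 10
Net change = 34 - 10 = 24

24


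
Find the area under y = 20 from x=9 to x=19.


The area under a constant function y = 20 is a rectangle.
Width = 19 - 9 = 10
Height = 20
Area = width * height
= 10 * 20
= 200

200


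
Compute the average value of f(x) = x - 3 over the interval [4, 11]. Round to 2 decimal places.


Average value = 1/(b-a) * integral from a to b of f(x) dx
First compute the integral of x - 3:
F(x) = (1/2)x^2 - 3x
F(11) = 1/2 * 121 - 3 * 11 = 55/2
F(4) = 1/2 * 16 - 3 * 4 = -4
Integral = 55/2 - (-4) = 63/2
Average = (63/2) / (11 - 4) = (63/2) / 7
= 9/2 = 4.50

4.50


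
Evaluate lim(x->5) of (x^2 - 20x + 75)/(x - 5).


Direct substitution gives 0/0, so we factor the numerator.
Factor: (x^2 - 20x + 75) = (x - 5)(x - 15)
Cancel the common factor (x - 5):
(x^2 - 20x + 75)/(x - 5) = (x - 15)
Now substitute x = 5:
= (5) - (15) = -10

-10


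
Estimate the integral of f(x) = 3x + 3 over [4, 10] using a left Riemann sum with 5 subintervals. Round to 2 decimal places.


Left Riemann sum uses left endpoints of each subinterval.
Interval: [4, 10], n = 5
dx = (10 - 4) / 5 = 6/5
Left endpoints: [4, 26/5, 32/5, 38/5, 44/5]
f values: [15, 93/5, 111/5, 129/5, 147/5]
Sum = dx * (sum of f values)
= 6/5 * 111
= 666/5 = 133.20

133.20


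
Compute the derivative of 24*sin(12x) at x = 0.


Apply the chain rule to differentiate 24*sin(12x):
d/dx [24*sin(12x)]
= 24 * cos(12x) * d/dx(12x)
= 24 * 12 * cos(12x)
= 288 * cos(12x)
Evaluate at x = 0:
= 288 * cos(0)
= 288 * 1
= 288

288


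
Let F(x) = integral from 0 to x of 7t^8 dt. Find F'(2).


By the Fundamental Theorem of Calculus (Part 1):
If F(x) = integral from 0 to x of f(t) dt, then F'(x) = f(x)
Here f(t) = 7t^8
So F'(x) = 7x^8
Evaluate at x = 2:
F'(2) = 7 * 2^8
= 7 * 256
= 1792

1792


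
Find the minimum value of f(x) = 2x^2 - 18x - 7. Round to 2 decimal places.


For a quadratic f(x) = ax^2 + bx + c with a > 0, the minimum is at the vertex.
Vertex x-coordinate: x = -b/(2a)
x = -(-18) / (2 * 2)
x = 18/4 = 9/2
Substitute back to find the minimum value:
f(9/2) = 2 * (9/2)^2 - 18 * (9/2) - 7
= 81/2 - 81 - 7
= -95/2 = -47.50

-47.50


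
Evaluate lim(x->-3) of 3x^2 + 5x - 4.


Since polynomials are continuous, we use direct substitution.
lim(x->-3) of 3x^2 + 5x - 4
= 3 * (-3)^2 + 5 * (-3) - 4
= 27 - 15 - 4
= 8

8


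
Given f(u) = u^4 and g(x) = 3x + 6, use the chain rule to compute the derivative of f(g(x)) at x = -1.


Using the chain rule: (f(g(x)))' = f'(g(x)) * g'(x)
First, find g(-1):
g(-1) = 3 * (-1) + 6 = 3
Next, f'(u) = 4u^3
And g'(x) = 3
So f'(g(-1)) * g'(-1)
= 4 * 3^3 * 3
= 4 * 27 * 3
= 324

324


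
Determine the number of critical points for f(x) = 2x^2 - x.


Find where f'(x) = 0:
f'(x) = 4x - 1
Set f'(x) = 0:
4x - 1 = 0
x = 1 / 4 = 1/4
This is a linear equation in x, so there is exactly one solution.
Number of critical points: 1

1


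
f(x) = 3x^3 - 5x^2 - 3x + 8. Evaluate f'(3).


Differentiate f(x) = 3x^3 - 5x^2 - 3x + 8 term by term:
f'(x) = 9x^2 - 10x - 3
Substitute x = 3:
f'(3) = 9 * 3^2 - 10 * 3 - 3
= 81 - 30 - 3
= 48

48


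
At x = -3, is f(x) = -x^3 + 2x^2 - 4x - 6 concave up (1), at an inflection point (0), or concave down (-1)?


Concavity is determined by the sign of f''(x).
f(x) = -x^3 + 2x^2 - 4x - 6
f'(x) = -3x^2 + 4x - 4
f''(x) = -6x + 4
f''(-3) = -6 * (-3) + 4
= 18 + 4
= 22
Since f''(-3) > 0, the function is concave up (1)

1


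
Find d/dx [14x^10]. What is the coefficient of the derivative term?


We apply the power rule: d/dx [ax^n] = a*n * x^(n-1)
d/dx [14x^10]
= 14 * 10 * x^(10-1)
= 140x^9
The coefficient is 140

140


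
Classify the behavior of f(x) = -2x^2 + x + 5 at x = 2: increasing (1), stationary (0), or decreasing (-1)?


Compute f'(x) to determine behavior:
f'(x) = -4x + 1
f'(2) = -4 * 2 + 1
= -8 + 1
= -7
Since f'(2) < 0, the function is decreasing (-1)

-1


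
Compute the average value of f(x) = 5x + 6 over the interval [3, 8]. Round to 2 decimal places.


Average value = 1/(b-a) * integral from a to b of f(x) dx
First compute the integral of 5x + 6:
F(x) = (5/2)x^2 + 6x
F(8) = 5/2 * 64 + 6 * 8 = 208
F(3) = 5/2 * 9 + 6 * 3 = 81/2
Integral = 208 - 81/2 = 335/2
Average = (335/2) / (8 - 3) = (335/2) / 5
= 67/2 = 33.50

33.50


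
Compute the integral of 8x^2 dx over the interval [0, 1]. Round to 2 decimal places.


Find the antiderivative of 8x^2:
F(x) = 8/3 * x^3
Apply the Fundamental Theorem of Calculus:
F(1) - F(0)
= 8/3 * 1^3 - 8/3 * 0^3
= 8/3 * (1 - 0)
= 8/3 * 1
= 8/3 ≈ 2.67

2.67


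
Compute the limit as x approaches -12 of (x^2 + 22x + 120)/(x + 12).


Direct substitution gives 0/0, so we factor the numerator.
Factor: (x^2 + 22x + 120) = (x + 12)(x + 10)
Cancel the common factor (x + 12):
(x^2 + 22x + 120)/(x + 12) = (x + 10)
Now substitute x = -12:
= (-12) - (-10) = -2

-2


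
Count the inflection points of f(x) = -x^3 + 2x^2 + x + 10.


Inflection points occur where f''(x) = 0 and concavity changes.
f(x) = -x^3 + 2x^2 + x + 10
f'(x) = -3x^2 + 4x + 1
f''(x) = -6x + 4
Set f''(x) = 0:
-6x + 4 = 0
x = -4 / (-6) = 2/3
Since f''(x) is linear (degree 1), it changes sign at this point.
Therefore there is exactly 1 inflection point.

1


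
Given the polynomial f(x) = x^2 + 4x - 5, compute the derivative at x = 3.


Differentiate term by term using power and sum rules:
f(x) = x^2 + 4x - 5
f'(x) = 2x + 4
Substitute x = 3:
f'(3) = 2 * 3 + 4
= 6 + 4
= 10

10


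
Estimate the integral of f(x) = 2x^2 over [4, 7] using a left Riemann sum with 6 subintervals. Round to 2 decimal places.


Left Riemann sum uses left endpoints of each subinterval.
Interval: [4, 7], n = 6
dx = (7 - 4) / 6 = 1/2
Left endpoints: [4, 9/2, 5, 11/2, 6, 13/2]
f values: [32, 81/2, 50, 121/2, 72, 169/2]
Sum = dx * (sum of f values)
= 1/2 * 679/2
= 679/4 = 169.75

169.75


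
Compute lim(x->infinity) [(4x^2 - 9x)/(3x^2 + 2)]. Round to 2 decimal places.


For limits at infinity with equal-degree polynomials,
we compare leading coefficients.
Numerator leading term: 4x^2
Denominator leading term: 3x^2
Divide both by x^2:
lim = (4 - 9/x) / (3 + 2/x^2)
As x -> infinity, the 1/x and 1/x^2 terms vanish:
= 4/3 ≈ 1.33

1.33


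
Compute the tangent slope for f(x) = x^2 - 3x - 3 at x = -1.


The slope of the tangent line equals f'(x) at the point.
f(x) = x^2 - 3x - 3
f'(x) = 2x - 3
At x = -1:
f'(-1) = 2 * (-1) - 3
= -2 - 3
= -5

-5


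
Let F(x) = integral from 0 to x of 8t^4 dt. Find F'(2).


By the Fundamental Theorem of Calculus (Part 1):
If F(x) = integral from 0 to x of f(t) dt, then F'(x) = f(x)
Here f(t) = 8t^4
So F'(x) = 8x^4
Evaluate at x = 2:
F'(2) = 8 * 2^4
= 8 * 16
= 128

128


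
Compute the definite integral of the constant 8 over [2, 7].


The integral of a constant k over [a, b] equals k * (b - a).
integral from 2 to 7 of 8 dx
= 8 * (7 - 2)
= 8 * 5
= 40

40


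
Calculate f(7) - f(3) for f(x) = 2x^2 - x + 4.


Net change = f(b) - f(a)
f(x) = 2x^2 - x + 4
Compute f(7):
f(7) = 2 * 7^2 - 1 * 7 + 4
= 98 - 7 + 4
= 95
Compute f(3):
f(3) = 2 * 3^2 - 1 * 3 + 4
= 18 - 3 + 4
= 19
Net change = 95 - 19 = 76

76


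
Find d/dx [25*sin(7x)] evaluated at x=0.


Apply the chain rule to differentiate 25*sin(7x):
d/dx [25*sin(7x)]
= 25 * cos(7x) * d/dx(7x)
= 25 * 7 * cos(7x)
= 175 * cos(7x)
Evaluate at x = 0:
= 175 * cos(0)
= 175 * 1
= 175

175


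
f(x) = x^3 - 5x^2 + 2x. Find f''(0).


First derivative:
f'(x) = 3x^2 - 10x + 2
Second derivative:
f''(x) = 6x - 10
Substitute x = 0:
f''(0) = 6 * 0 - 10
= 0 - 10
= -10

-10


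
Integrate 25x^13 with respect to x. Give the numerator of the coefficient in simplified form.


Apply the power rule for integration:
integral of ax^n dx = a/(n+1) * x^(n+1) + C
integral of 25x^13 dx
= 25/14 * x^14 + C
The coefficient in lowest terms is 25/14, and its numerator is 25

25


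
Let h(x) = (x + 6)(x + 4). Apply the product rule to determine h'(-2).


Let u(x) = x + 6 and v(x) = x + 4
u'(x) = 1
v'(x) = 1
Product rule: h'(x) = u'(x)*v(x) + u(x)*v'(x)
= 1 * (x + 4) + (x + 6) * 1
At x = -2:
u(-2) = 1 * (-2) + 6 = 4
v(-2) = 1 * (-2) + 4 = 2
h'(-2) = 1 * 2 + 4 * 1
= 2 + 4
= 6

6


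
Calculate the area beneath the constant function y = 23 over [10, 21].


The area under a constant function y = 23 is a rectangle.
Width = 21 - 10 = 11
Height = 23
Area = width * height
= 11 * 23
= 253

253


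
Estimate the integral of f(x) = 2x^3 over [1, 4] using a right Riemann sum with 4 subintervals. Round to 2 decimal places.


Right Riemann sum uses right endpoints of each subinterval.
Interval: [1, 4], n = 4
dx = (4 - 1) / 4 = 3/4
Right endpoints: [7/4, 5/2, 13/4, 4]
f values: [343/32, 125/4, 2197/32, 128]
Sum = dx * (sum of f values)
= 3/4 * 1909/8
= 5727/32 ≈ 178.97

178.97


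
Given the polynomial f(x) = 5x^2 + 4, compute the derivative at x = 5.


Differentiate term by term using power and sum rules:
f(x) = 5x^2 + 4
f'(x) = 10x
Substitute x = 5:
f'(5) = 10 * 5 + 0
= 50 + 0
= 50

50


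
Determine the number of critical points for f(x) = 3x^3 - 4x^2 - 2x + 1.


Find where f'(x) = 0:
f(x) = 3x^3 - 4x^2 - 2x + 1
f'(x) = 9x^2 - 8x - 2
This is a quadratic in x. Use the discriminant to count real roots.
Discriminant = (-8)^2 - 4 * 9 * (-2)
= 64 - (-72)
= 136
Since discriminant > 0, f'(x) = 0 has 2 real solutions.
Number of critical points: 2

2


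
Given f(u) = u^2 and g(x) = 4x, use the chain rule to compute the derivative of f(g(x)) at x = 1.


Using the chain rule: (f(g(x)))' = f'(g(x)) * g'(x)
First, find g(1):
g(1) = 4 * 1 + 0 = 4
Next, f'(u) = 2u
And g'(x) = 4
So f'(g(1)) * g'(1)
= 2 * 4 * 4
= 32

32


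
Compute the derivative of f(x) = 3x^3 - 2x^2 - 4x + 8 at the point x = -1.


Differentiate f(x) = 3x^3 - 2x^2 - 4x + 8 term by term:
f'(x) = 9x^2 - 4x - 4
Substitute x = -1:
f'(-1) = 9 * (-1)^2 - 4 * (-1) - 4
= 9 + 4 - 4
= 9

9


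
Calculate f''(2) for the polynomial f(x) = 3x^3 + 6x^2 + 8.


First derivative:
f'(x) = 9x^2 + 12x
Second derivative:
f''(x) = 18x + 12
Substitute x = 2:
f''(2) = 18 * 2 + 12
= 36 + 12
= 48

48


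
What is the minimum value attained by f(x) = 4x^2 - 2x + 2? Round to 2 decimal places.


For a quadratic f(x) = ax^2 + bx + c with a > 0, the minimum is at the vertex.
Vertex x-coordinate: x = -b/(2a)
x = -(-2) / (2 * 4)
x = 2/8 = 1/4
Substitute back to find the minimum value:
f(1/4) = 4 * (1/4)^2 - 2 * (1/4) + 2
= 1/4 - 1/2 + 2
= 7/4 = 1.75

1.75


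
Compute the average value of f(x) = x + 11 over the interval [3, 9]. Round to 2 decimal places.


Average value = 1/(b-a) * integral from a to b of f(x) dx
First compute the integral of x + 11:
F(x) = (1/2)x^2 + 11x
F(9) = 1/2 * 81 + 11 * 9 = 279/2
F(3) = 1/2 * 9 + 11 * 3 = 75/2
Integral = 279/2 - 75/2 = 102
Average = 102 / (9 - 3) = 102 / 6
= 17 = 17.00

17.00


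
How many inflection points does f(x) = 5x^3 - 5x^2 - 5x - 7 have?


Inflection points occur where f''(x) = 0 and concavity changes.
f(x) = 5x^3 - 5x^2 - 5x - 7
f'(x) = 15x^2 - 10x - 5
f''(x) = 30x - 10
Set f''(x) = 0:
30x - 10 = 0
x = 10 / 30 = 1/3
Since f''(x) is linear (degree 1), it changes sign at this point.
Therefore there is exactly 1 inflection point.

1


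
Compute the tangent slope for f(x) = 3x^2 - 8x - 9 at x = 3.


The slope of the tangent line equals f'(x) at the point.
f(x) = 3x^2 - 8x - 9
f'(x) = 6x - 8
At x = 3:
f'(3) = 6 * 3 - 8
= 18 - 8
= 10

10


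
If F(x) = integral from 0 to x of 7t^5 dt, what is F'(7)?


By the Fundamental Theorem of Calculus (Part 1):
If F(x) = integral from 0 to x of f(t) dt, then F'(x) = f(x)
Here f(t) = 7t^5
So F'(x) = 7x^5
Evaluate at x = 7:
F'(7) = 7 * 7^5
= 7 * 16807
= 117649

117649


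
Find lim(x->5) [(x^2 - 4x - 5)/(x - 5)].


Direct substitution gives 0/0, so we factor the numerator.
Factor: (x^2 - 4x - 5) = (x - 5)(x + 1)
Cancel the common factor (x - 5):
(x^2 - 4x - 5)/(x - 5) = (x + 1)
Now substitute x = 5:
= (5) - (-1) = 6

6


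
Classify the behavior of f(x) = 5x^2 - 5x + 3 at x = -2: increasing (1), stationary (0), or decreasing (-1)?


Compute f'(x) to determine behavior:
f'(x) = 10x - 5
f'(-2) = 10 * (-2) - 5
= -20 - 5
= -25
Since f'(-2) < 0, the function is decreasing (-1)

-1


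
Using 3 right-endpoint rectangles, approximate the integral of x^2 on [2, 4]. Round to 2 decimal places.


Right Riemann sum uses right endpoints of each subinterval.
Interval: [2, 4], n = 3
dx = (4 - 2) / 3 = 2/3
Right endpoints: [8/3, 10/3, 4]
f values: [64/9, 100/9, 16]
Sum = dx * (sum of f values)
= 2/3 * 308/9
= 616/27 ≈ 22.81

22.81


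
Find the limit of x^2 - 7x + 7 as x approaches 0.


Since polynomials are continuous, we use direct substitution.
lim(x->0) of x^2 - 7x + 7
= 1 * 0^2 - 7 * 0 + 7
= 0 + 0 + 7
= 7

7


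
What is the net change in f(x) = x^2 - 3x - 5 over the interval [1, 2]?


Net change = f(b) - f(a)
f(x) = x^2 - 3x - 5
Compute f(2):
f(2) = 1 * 2^2 - 3 * 2 - 5
= 4 - 6 - 5
= -7
Compute f(1):
f(1) = 1 * 1^2 - 3 * 1 - 5
= 1 - 3 - 5
= -7
Net change = -7 - (-7) = 0

0


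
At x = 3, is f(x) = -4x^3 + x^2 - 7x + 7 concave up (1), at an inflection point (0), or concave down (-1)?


Concavity is determined by the sign of f''(x).
f(x) = -4x^3 + x^2 - 7x + 7
f'(x) = -12x^2 + 2x - 7
f''(x) = -24x + 2
f''(3) = -24 * 3 + 2
= -72 + 2
= -70
Since f''(3) < 0, the function is concave down (-1)

-1


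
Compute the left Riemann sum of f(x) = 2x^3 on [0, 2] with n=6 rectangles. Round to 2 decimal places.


Left Riemann sum uses left endpoints of each subinterval.
Interval: [0, 2], n = 6
dx = (2 - 0) / 6 = 1/3
Left endpoints: [0, 1/3, 2/3, 1, 4/3, 5/3]
f values: [0, 2/27, 16/27, 2, 128/27, 250/27]
Sum = dx * (sum of f values)
= 1/3 * 50/3
= 50/9 ≈ 5.56

5.56


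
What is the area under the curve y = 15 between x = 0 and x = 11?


The area under a constant function y = 15 is a rectangle.
Width = 11 - 0 = 11
Height = 15
Area = width * height
= 11 * 15
= 165

165


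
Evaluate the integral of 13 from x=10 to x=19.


The integral of a constant k over [a, b] equals k * (b - a).
integral from 10 to 19 of 13 dx
= 13 * (19 - 10)
= 13 * 9
= 117

117


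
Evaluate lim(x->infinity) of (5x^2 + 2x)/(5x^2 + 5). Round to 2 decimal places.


For limits at infinity with equal-degree polynomials,
we compare leading coefficients.
Numerator leading term: 5x^2
Denominator leading term: 5x^2
Divide both by x^2:
lim = (5 + 2/x) / (5 + 5/x^2)
As x -> infinity, the 1/x and 1/x^2 terms vanish:
= 5/5 = 1 = 1.00

1.00


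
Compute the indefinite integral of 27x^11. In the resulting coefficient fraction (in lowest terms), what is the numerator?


Apply the power rule for integration:
integral of ax^n dx = a/(n+1) * x^(n+1) + C
integral of 27x^11 dx
= 27/12 * x^12 + C
= 9/4 * x^12 + C
The coefficient in lowest terms is 9/4, and its numerator is 9

9


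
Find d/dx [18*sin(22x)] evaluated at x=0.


Apply the chain rule to differentiate 18*sin(22x):
d/dx [18*sin(22x)]
= 18 * cos(22x) * d/dx(22x)
= 18 * 22 * cos(22x)
= 396 * cos(22x)
Evaluate at x = 0:
= 396 * cos(0)
= 396 * 1
= 396

396


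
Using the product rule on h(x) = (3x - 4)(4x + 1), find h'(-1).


Let u(x) = 3x - 4 and v(x) = 4x + 1
u'(x) = 3
v'(x) = 4
Product rule: h'(x) = u'(x)*v(x) + u(x)*v'(x)
= 3 * (4x + 1) + (3x - 4) * 4
At x = -1:
u(-1) = 3 * (-1) - 4 = -7
v(-1) = 4 * (-1) + 1 = -3
h'(-1) = 3 * (-3) + (-7) * 4
= -9 - 28
= -37

-37


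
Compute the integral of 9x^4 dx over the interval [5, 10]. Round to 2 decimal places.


Find the antiderivative of 9x^4:
F(x) = 9/5 * x^5
Apply the Fundamental Theorem of Calculus:
F(10) - F(5)
= 9/5 * 10^5 - 9/5 * 5^5
= 9/5 * (100000 - 3125)
= 9/5 * 96875
= 174375 = 174375.00

174375.00


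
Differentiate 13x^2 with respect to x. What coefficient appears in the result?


We apply the power rule: d/dx [ax^n] = a*n * x^(n-1)
d/dx [13x^2]
= 13 * 2 * x^(2-1)
= 26x
The coefficient is 26

26


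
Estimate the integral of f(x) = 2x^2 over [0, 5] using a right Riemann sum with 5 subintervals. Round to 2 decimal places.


Right Riemann sum uses right endpoints of each subinterval.
Interval: [0, 5], n = 5
dx = (5 - 0) / 5 = 1
Right endpoints: [1, 2, 3, 4, 5]
f values: [2, 8, 18, 32, 50]
Sum = dx * (sum of f values)
= 1 * 110
= 110 = 110.00

110.00


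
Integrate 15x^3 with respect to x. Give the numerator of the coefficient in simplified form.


Apply the power rule for integration:
integral of ax^n dx = a/(n+1) * x^(n+1) + C
integral of 15x^3 dx
= 15/4 * x^4 + C
The coefficient in lowest terms is 15/4, and its numerator is 15

15


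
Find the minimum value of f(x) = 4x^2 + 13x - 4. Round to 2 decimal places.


For a quadratic f(x) = ax^2 + bx + c with a > 0, the minimum is at the vertex.
Vertex x-coordinate: x = -b/(2a)
x = -(13) / (2 * 4)
x = -13/8
Substitute back to find the minimum value:
f(-13/8) = 4 * (-13/8)^2 + 13 * (-13/8) - 4
= 169/16 - 169/8 - 4
= -233/16 ≈ -14.56

-14.56


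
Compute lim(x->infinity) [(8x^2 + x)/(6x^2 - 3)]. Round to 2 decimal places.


For limits at infinity with equal-degree polynomials,
we compare leading coefficients.
Numerator leading term: 8x^2
Denominator leading term: 6x^2
Divide both by x^2:
lim = (8 + 1/x) / (6 - 3/x^2)
As x -> infinity, the 1/x and 1/x^2 terms vanish:
= 8/6 = 4/3 ≈ 1.33

1.33


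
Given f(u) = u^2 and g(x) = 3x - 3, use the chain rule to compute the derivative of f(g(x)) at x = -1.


Using the chain rule: (f(g(x)))' = f'(g(x)) * g'(x)
First, find g(-1):
g(-1) = 3 * (-1) - 3 = -6
Next, f'(u) = 2u
And g'(x) = 3
So f'(g(-1)) * g'(-1)
= 2 * (-6) * 3
= -36

-36


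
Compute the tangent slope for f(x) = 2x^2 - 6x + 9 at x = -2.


The slope of the tangent line equals f'(x) at the point.
f(x) = 2x^2 - 6x + 9
f'(x) = 4x - 6
At x = -2:
f'(-2) = 4 * (-2) - 6
= -8 - 6
= -14

-14


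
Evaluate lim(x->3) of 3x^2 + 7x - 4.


Since polynomials are continuous, we use direct substitution.
lim(x->3) of 3x^2 + 7x - 4
= 3 * 3^2 + 7 * 3 - 4
= 27 + 21 - 4
= 44

44


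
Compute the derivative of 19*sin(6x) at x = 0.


Apply the chain rule to differentiate 19*sin(6x):
d/dx [19*sin(6x)]
= 19 * cos(6x) * d/dx(6x)
= 19 * 6 * cos(6x)
= 114 * cos(6x)
Evaluate at x = 0:
= 114 * cos(0)
= 114 * 1
= 114

114


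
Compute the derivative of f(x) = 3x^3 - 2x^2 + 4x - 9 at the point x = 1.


Differentiate f(x) = 3x^3 - 2x^2 + 4x - 9 term by term:
f'(x) = 9x^2 - 4x + 4
Substitute x = 1:
f'(1) = 9 * 1^2 - 4 * 1 + 4
= 9 - 4 + 4
= 9

9


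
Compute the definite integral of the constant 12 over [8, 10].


The integral of a constant k over [a, b] equals k * (b - a).
integral from 8 to 10 of 12 dx
= 12 * (10 - 8)
= 12 * 2
= 24

24


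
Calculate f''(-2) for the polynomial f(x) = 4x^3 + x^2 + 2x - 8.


First derivative:
f'(x) = 12x^2 + 2x + 2
Second derivative:
f''(x) = 24x + 2
Substitute x = -2:
f''(-2) = 24 * (-2) + 2
= -48 + 2
= -46

-46


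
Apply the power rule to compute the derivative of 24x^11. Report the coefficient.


We apply the power rule: d/dx [ax^n] = a*n * x^(n-1)
d/dx [24x^11]
= 24 * 11 * x^(11-1)
= 264x^10
The coefficient is 264

264


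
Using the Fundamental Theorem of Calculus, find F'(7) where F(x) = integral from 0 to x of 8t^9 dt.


By the Fundamental Theorem of Calculus (Part 1):
If F(x) = integral from 0 to x of f(t) dt, then F'(x) = f(x)
Here f(t) = 8t^9
So F'(x) = 8x^9
Evaluate at x = 7:
F'(7) = 8 * 7^9
= 8 * 40353607
= 322828856

322828856


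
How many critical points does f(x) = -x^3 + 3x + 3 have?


Find where f'(x) = 0:
f(x) = -x^3 + 3x + 3
f'(x) = -3x^2 + 3
This is a quadratic in x. Use the discriminant to count real roots.
Discriminant = (0)^2 - 4 * (-3) * 3
= 0 - (-36)
= 36
Since discriminant > 0, f'(x) = 0 has 2 real solutions.
Number of critical points: 2

2


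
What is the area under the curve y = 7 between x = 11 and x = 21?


The area under a constant function y = 7 is a rectangle.
Width = 21 - 11 = 10
Height = 7
Area = width * height
= 10 * 7
= 70

70


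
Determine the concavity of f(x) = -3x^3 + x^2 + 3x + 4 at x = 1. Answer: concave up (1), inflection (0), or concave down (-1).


Concavity is determined by the sign of f''(x).
f(x) = -3x^3 + x^2 + 3x + 4
f'(x) = -9x^2 + 2x + 3
f''(x) = -18x + 2
f''(1) = -18 * 1 + 2
= -18 + 2
= -16
Since f''(1) < 0, the function is concave down (-1)

-1


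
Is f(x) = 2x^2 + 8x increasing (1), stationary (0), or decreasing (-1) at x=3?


Compute f'(x) to determine behavior:
f'(x) = 4x + 8
f'(3) = 4 * 3 + 8
= 12 + 8
= 20
Since f'(3) > 0, the function is increasing (1)

1


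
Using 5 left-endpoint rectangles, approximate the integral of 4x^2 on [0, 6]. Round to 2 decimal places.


Left Riemann sum uses left endpoints of each subinterval.
Interval: [0, 6], n = 5
dx = (6 - 0) / 5 = 6/5
Left endpoints: [0, 6/5, 12/5, 18/5, 24/5]
f values: [0, 144/25, 576/25, 1296/25, 2304/25]
Sum = dx * (sum of f values)
= 6/5 * 864/5
= 5184/25 = 207.36

207.36


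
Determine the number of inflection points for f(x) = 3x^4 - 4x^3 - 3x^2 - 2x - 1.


Inflection points occur where f''(x) = 0 and concavity changes.
f(x) = 3x^4 - 4x^3 - 3x^2 - 2x - 1
f'(x) = 12x^3 - 12x^2 - 6x - 2
f''(x) = 36x^2 - 24x - 6
This is a quadratic in x. Use the discriminant to count real roots.
Discriminant = (-24)^2 - 4 * 36 * (-6)
= 576 - (-864)
= 1440
Since discriminant > 0, f''(x) = 0 has 2 distinct real solutions.
A quadratic with two distinct real roots changes sign at each root, so concavity changes at both.
Number of inflection points: 2

2


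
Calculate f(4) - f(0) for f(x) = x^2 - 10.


Net change = f(b) - f(a)
f(x) = x^2 - 10
Compute f(4):
f(4) = 1 * 4^2 + 0 * 4 - 10
= 16 + 0 - 10
= 6
Compute f(0):
f(0) = 1 * 0^2 + 0 * 0 - 10
= 0 + 0 - 10
= -10
Net change = 6 - (-10) = 16

16


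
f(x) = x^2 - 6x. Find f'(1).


Differentiate term by term using power and sum rules:
f(x) = x^2 - 6x
f'(x) = 2x - 6
Substitute x = 1:
f'(1) = 2 * 1 - 6
= 2 - 6
= -4

-4


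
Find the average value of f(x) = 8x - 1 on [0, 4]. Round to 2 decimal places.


Average value = 1/(b-a) * integral from a to b of f(x) dx
First compute the integral of 8x - 1:
F(x) = 4x^2 - x
F(4) = 4 * 16 - 1 * 4 = 60
F(0) = 4 * 0 - 1 * 0 = 0
Integral = 60 - 0 = 60
Average = 60 / (4 - 0) = 60 / 4
= 15 = 15.00

15.00


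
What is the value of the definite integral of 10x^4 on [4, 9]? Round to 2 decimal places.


Find the antiderivative of 10x^4:
F(x) = 10/5 * x^5
Apply the Fundamental Theorem of Calculus:
F(9) - F(4)
= 10/5 * 9^5 - 10/5 * 4^5
= 10/5 * (59049 - 1024)
= 10/5 * 58025
= 116050 = 116050.00

116050.00


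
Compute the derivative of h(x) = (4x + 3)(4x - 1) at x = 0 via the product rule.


Let u(x) = 4x + 3 and v(x) = 4x - 1
u'(x) = 4
v'(x) = 4
Product rule: h'(x) = u'(x)*v(x) + u(x)*v'(x)
= 4 * (4x - 1) + (4x + 3) * 4
At x = 0:
u(0) = 4 * 0 + 3 = 3
v(0) = 4 * 0 - 1 = -1
h'(0) = 4 * (-1) + 3 * 4
= -4 + 12
= 8

8


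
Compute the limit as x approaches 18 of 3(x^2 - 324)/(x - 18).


Direct substitution gives 0/0, so we factor the numerator.
Factor: 3(x^2 - 324) = 3 * (x - 18)(x + 18)
Cancel the common factor (x - 18):
3(x^2 - 324)/(x - 18) = 3 * (x + 18)
Now substitute x = 18:
= 3 * (18 + 18) = 108

108


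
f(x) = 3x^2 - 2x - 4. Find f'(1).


Differentiate term by term using power and sum rules:
f(x) = 3x^2 - 2x - 4
f'(x) = 6x - 2
Substitute x = 1:
f'(1) = 6 * 1 - 2
= 6 - 2
= 4

4


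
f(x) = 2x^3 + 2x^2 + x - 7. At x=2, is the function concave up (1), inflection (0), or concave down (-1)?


Concavity is determined by the sign of f''(x).
f(x) = 2x^3 + 2x^2 + x - 7
f'(x) = 6x^2 + 4x + 1
f''(x) = 12x + 4
f''(2) = 12 * 2 + 4
= 24 + 4
= 28
Since f''(2) > 0, the function is concave up (1)

1


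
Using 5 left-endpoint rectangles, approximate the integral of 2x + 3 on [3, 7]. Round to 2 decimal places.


Left Riemann sum uses left endpoints of each subinterval.
Interval: [3, 7], n = 5
dx = (7 - 3) / 5 = 4/5
Left endpoints: [3, 19/5, 23/5, 27/5, 31/5]
f values: [9, 53/5, 61/5, 69/5, 77/5]
Sum = dx * (sum of f values)
= 4/5 * 61
= 244/5 = 48.80

48.80


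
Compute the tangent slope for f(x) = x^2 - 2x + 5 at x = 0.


The slope of the tangent line equals f'(x) at the point.
f(x) = x^2 - 2x + 5
f'(x) = 2x - 2
At x = 0:
f'(0) = 2 * 0 - 2
= 0 - 2
= -2

-2


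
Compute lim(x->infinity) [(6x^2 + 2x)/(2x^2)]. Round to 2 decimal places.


For limits at infinity with equal-degree polynomials,
we compare leading coefficients.
Numerator leading term: 6x^2
Denominator leading term: 2x^2
Divide both by x^2:
lim = (6 + 2/x) / (2)
As x -> infinity, the 1/x and 1/x^2 terms vanish:
= 6/2 = 3 = 3.00

3.00


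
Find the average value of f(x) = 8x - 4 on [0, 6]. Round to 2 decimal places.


Average value = 1/(b-a) * integral from a to b of f(x) dx
First compute the integral of 8x - 4:
F(x) = 4x^2 - 4x
F(6) = 4 * 36 - 4 * 6 = 120
F(0) = 4 * 0 - 4 * 0 = 0
Integral = 120 - 0 = 120
Average = 120 / (6 - 0) = 120 / 6
= 20 = 20.00

20.00


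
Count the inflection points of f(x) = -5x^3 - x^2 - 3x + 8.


Inflection points occur where f''(x) = 0 and concavity changes.
f(x) = -5x^3 - x^2 - 3x + 8
f'(x) = -15x^2 - 2x - 3
f''(x) = -30x - 2
Set f''(x) = 0:
-30x - 2 = 0
x = 2 / (-30) = -1/15
Since f''(x) is linear (degree 1), it changes sign at this point.
Therefore there is exactly 1 inflection point.

1


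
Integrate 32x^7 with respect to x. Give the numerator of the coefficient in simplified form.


Apply the power rule for integration:
integral of ax^n dx = a/(n+1) * x^(n+1) + C
integral of 32x^7 dx
= 32/8 * x^8 + C
= 4 * x^8 + C
The coefficient in lowest terms is 4 = 4/1, so its numerator is 4

4


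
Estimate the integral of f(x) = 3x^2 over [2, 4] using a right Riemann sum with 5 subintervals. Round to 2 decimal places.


Right Riemann sum uses right endpoints of each subinterval.
Interval: [2, 4], n = 5
dx = (4 - 2) / 5 = 2/5
Right endpoints: [12/5, 14/5, 16/5, 18/5, 4]
f values: [432/25, 588/25, 768/25, 972/25, 48]
Sum = dx * (sum of f values)
= 2/5 * 792/5
= 1584/25 = 63.36

63.36


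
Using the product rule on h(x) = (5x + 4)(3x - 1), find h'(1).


Let u(x) = 5x + 4 and v(x) = 3x - 1
u'(x) = 5
v'(x) = 3
Product rule: h'(x) = u'(x)*v(x) + u(x)*v'(x)
= 5 * (3x - 1) + (5x + 4) * 3
At x = 1:
u(1) = 5 * 1 + 4 = 9
v(1) = 3 * 1 - 1 = 2
h'(1) = 5 * 2 + 9 * 3
= 10 + 27
= 37

37


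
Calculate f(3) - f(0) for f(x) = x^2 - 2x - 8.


Net change = f(b) - f(a)
f(x) = x^2 - 2x - 8
Compute f(3):
f(3) = 1 * 3^2 - 2 * 3 - 8
= 9 - 6 - 8
= -5
Compute f(0):
f(0) = 1 * 0^2 - 2 * 0 - 8
= 0 + 0 - 8
= -8
Net change = -5 - (-8) = 3

3


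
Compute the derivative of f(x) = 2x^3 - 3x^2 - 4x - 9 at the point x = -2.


Differentiate f(x) = 2x^3 - 3x^2 - 4x - 9 term by term:
f'(x) = 6x^2 - 6x - 4
Substitute x = -2:
f'(-2) = 6 * (-2)^2 - 6 * (-2) - 4
= 24 + 12 - 4
= 32

32


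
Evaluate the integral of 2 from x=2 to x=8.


The integral of a constant k over [a, b] equals k * (b - a).
integral from 2 to 8 of 2 dx
= 2 * (8 - 2)
= 2 * 6
= 12

12


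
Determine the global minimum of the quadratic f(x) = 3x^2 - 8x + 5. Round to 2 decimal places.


For a quadratic f(x) = ax^2 + bx + c with a > 0, the minimum is at the vertex.
Vertex x-coordinate: x = -b/(2a)
x = -(-8) / (2 * 3)
x = 8/6 = 4/3
Substitute back to find the minimum value:
f(4/3) = 3 * (4/3)^2 - 8 * (4/3) + 5
= 16/3 - 32/3 + 5
= -1/3 ≈ -0.33

-0.33


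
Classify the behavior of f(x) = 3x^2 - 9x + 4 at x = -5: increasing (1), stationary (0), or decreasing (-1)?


Compute f'(x) to determine behavior:
f'(x) = 6x - 9
f'(-5) = 6 * (-5) - 9
= -30 - 9
= -39
Since f'(-5) < 0, the function is decreasing (-1)

-1


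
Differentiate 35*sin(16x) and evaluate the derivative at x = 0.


Apply the chain rule to differentiate 35*sin(16x):
d/dx [35*sin(16x)]
= 35 * cos(16x) * d/dx(16x)
= 35 * 16 * cos(16x)
= 560 * cos(16x)
Evaluate at x = 0:
= 560 * cos(0)
= 560 * 1
= 560

560


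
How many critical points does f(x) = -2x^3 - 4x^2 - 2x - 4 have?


Find where f'(x) = 0:
f(x) = -2x^3 - 4x^2 - 2x - 4
f'(x) = -6x^2 - 8x - 2
This is a quadratic in x. Use the discriminant to count real roots.
Discriminant = (-8)^2 - 4 * (-6) * (-2)
= 64 - 48
= 16
Since discriminant > 0, f'(x) = 0 has 2 real solutions.
Number of critical points: 2

2


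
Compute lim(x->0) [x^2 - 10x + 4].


Since polynomials are continuous, we use direct substitution.
lim(x->0) of x^2 - 10x + 4
= 1 * 0^2 - 10 * 0 + 4
= 0 + 0 + 4
= 4

4


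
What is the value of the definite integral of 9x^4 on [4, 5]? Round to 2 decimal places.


Find the antiderivative of 9x^4:
F(x) = 9/5 * x^5
Apply the Fundamental Theorem of Calculus:
F(5) - F(4)
= 9/5 * 5^5 - 9/5 * 4^5
= 9/5 * (3125 - 1024)
= 9/5 * 2101
= 18909/5 = 3781.80

3781.80


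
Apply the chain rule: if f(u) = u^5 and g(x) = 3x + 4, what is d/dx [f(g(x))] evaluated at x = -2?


Using the chain rule: (f(g(x)))' = f'(g(x)) * g'(x)
First, find g(-2):
g(-2) = 3 * (-2) + 4 = -2
Next, f'(u) = 5u^4
And g'(x) = 3
So f'(g(-2)) * g'(-2)
= 5 * (-2)^4 * 3
= 5 * 16 * 3
= 240

240


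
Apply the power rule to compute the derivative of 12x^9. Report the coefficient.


We apply the power rule: d/dx [ax^n] = a*n * x^(n-1)
d/dx [12x^9]
= 12 * 9 * x^(9-1)
= 108x^8
The coefficient is 108

108


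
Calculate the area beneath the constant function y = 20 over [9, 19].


The area under a constant function y = 20 is a rectangle.
Width = 19 - 9 = 10
Height = 20
Area = width * height
= 10 * 20
= 200

200


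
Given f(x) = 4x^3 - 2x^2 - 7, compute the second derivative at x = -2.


First derivative:
f'(x) = 12x^2 - 4x
Second derivative:
f''(x) = 24x - 4
Substitute x = -2:
f''(-2) = 24 * (-2) - 4
= -48 - 4
= -52

-52


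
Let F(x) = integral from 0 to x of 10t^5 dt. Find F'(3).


By the Fundamental Theorem of Calculus (Part 1):
If F(x) = integral from 0 to x of f(t) dt, then F'(x) = f(x)
Here f(t) = 10t^5
So F'(x) = 10x^5
Evaluate at x = 3:
F'(3) = 10 * 3^5
= 10 * 243
= 2430

2430


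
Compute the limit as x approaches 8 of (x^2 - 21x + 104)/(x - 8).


Direct substitution gives 0/0, so we factor the numerator.
Factor: (x^2 - 21x + 104) = (x - 8)(x - 13)
Cancel the common factor (x - 8):
(x^2 - 21x + 104)/(x - 8) = (x - 13)
Now substitute x = 8:
= (8) - (13) = -5

-5


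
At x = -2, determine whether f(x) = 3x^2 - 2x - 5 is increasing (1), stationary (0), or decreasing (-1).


Compute f'(x) to determine behavior:
f'(x) = 6x - 2
f'(-2) = 6 * (-2) - 2
= -12 - 2
= -14
Since f'(-2) < 0, the function is decreasing (-1)

-1


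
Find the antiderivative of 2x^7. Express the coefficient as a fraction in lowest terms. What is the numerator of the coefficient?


Apply the power rule for integration:
integral of ax^n dx = a/(n+1) * x^(n+1) + C
integral of 2x^7 dx
= 2/8 * x^8 + C
= 1/4 * x^8 + C
The coefficient in lowest terms is 1/4, and its numerator is 1

1


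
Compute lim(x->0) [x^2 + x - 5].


Since polynomials are continuous, we use direct substitution.
lim(x->0) of x^2 + x - 5
= 1 * 0^2 + 1 * 0 - 5
= 0 + 0 - 5
= -5

-5


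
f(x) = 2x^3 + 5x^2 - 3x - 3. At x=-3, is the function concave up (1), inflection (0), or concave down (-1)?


Concavity is determined by the sign of f''(x).
f(x) = 2x^3 + 5x^2 - 3x - 3
f'(x) = 6x^2 + 10x - 3
f''(x) = 12x + 10
f''(-3) = 12 * (-3) + 10
= -36 + 10
= -26
Since f''(-3) < 0, the function is concave down (-1)

-1


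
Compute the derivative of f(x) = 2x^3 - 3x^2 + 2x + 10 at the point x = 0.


Differentiate f(x) = 2x^3 - 3x^2 + 2x + 10 term by term:
f'(x) = 6x^2 - 6x + 2
Substitute x = 0:
f'(0) = 6 * 0^2 - 6 * 0 + 2
= 0 + 0 + 2
= 2

2


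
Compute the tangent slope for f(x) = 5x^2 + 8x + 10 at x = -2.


The slope of the tangent line equals f'(x) at the point.
f(x) = 5x^2 + 8x + 10
f'(x) = 10x + 8
At x = -2:
f'(-2) = 10 * (-2) + 8
= -20 + 8
= -12

-12


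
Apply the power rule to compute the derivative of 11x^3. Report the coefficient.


We apply the power rule: d/dx [ax^n] = a*n * x^(n-1)
d/dx [11x^3]
= 11 * 3 * x^(3-1)
= 33x^2
The coefficient is 33

33


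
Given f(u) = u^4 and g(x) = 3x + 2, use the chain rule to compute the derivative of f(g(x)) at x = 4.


Using the chain rule: (f(g(x)))' = f'(g(x)) * g'(x)
First, find g(4):
g(4) = 3 * 4 + 2 = 14
Next, f'(u) = 4u^3
And g'(x) = 3
So f'(g(4)) * g'(4)
= 4 * 14^3 * 3
= 4 * 2744 * 3
= 32928

32928


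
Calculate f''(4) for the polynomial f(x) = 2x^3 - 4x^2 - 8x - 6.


First derivative:
f'(x) = 6x^2 - 8x - 8
Second derivative:
f''(x) = 12x - 8
Substitute x = 4:
f''(4) = 12 * 4 - 8
= 48 - 8
= 40

40


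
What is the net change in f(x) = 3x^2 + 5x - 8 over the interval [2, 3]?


Net change = f(b) - f(a)
f(x) = 3x^2 + 5x - 8
Compute f(3):
f(3) = 3 * 3^2 + 5 * 3 - 8
= 27 + 15 - 8
= 34
Compute f(2):
f(2) = 3 * 2^2 + 5 * 2 - 8
= 12 + 10 - 8
= 14
Net change = 34 - 14 = 20

20


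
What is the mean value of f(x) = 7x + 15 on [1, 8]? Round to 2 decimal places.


Average value = 1/(b-a) * integral from a to b of f(x) dx
First compute the integral of 7x + 15:
F(x) = (7/2)x^2 + 15x
F(8) = 7/2 * 64 + 15 * 8 = 344
F(1) = 7/2 * 1 + 15 * 1 = 37/2
Integral = 344 - 37/2 = 651/2
Average = (651/2) / (8 - 1) = (651/2) / 7
= 93/2 = 46.50

46.50


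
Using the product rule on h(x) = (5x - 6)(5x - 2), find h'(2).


Let u(x) = 5x - 6 and v(x) = 5x - 2
u'(x) = 5
v'(x) = 5
Product rule: h'(x) = u'(x)*v(x) + u(x)*v'(x)
= 5 * (5x - 2) + (5x - 6) * 5
At x = 2:
u(2) = 5 * 2 - 6 = 4
v(2) = 5 * 2 - 2 = 8
h'(2) = 5 * 8 + 4 * 5
= 40 + 20
= 60

60


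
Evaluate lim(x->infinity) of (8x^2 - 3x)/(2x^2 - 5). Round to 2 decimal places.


For limits at infinity with equal-degree polynomials,
we compare leading coefficients.
Numerator leading term: 8x^2
Denominator leading term: 2x^2
Divide both by x^2:
lim = (8 - 3/x) / (2 - 5/x^2)
As x -> infinity, the 1/x and 1/x^2 terms vanish:
= 8/2 = 4 = 4.00

4.00


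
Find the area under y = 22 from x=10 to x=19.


The area under a constant function y = 22 is a rectangle.
Width = 19 - 10 = 9
Height = 22
Area = width * height
= 9 * 22
= 198

198


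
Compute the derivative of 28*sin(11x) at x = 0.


Apply the chain rule to differentiate 28*sin(11x):
d/dx [28*sin(11x)]
= 28 * cos(11x) * d/dx(11x)
= 28 * 11 * cos(11x)
= 308 * cos(11x)
Evaluate at x = 0:
= 308 * cos(0)
= 308 * 1
= 308

308


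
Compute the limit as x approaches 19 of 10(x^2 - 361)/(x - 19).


Direct substitution gives 0/0, so we factor the numerator.
Factor: 10(x^2 - 361) = 10 * (x - 19)(x + 19)
Cancel the common factor (x - 19):
10(x^2 - 361)/(x - 19) = 10 * (x + 19)
Now substitute x = 19:
= 10 * (19 + 19) = 380

380


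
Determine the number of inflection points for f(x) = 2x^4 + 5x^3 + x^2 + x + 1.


Inflection points occur where f''(x) = 0 and concavity changes.
f(x) = 2x^4 + 5x^3 + x^2 + x + 1
f'(x) = 8x^3 + 15x^2 + 2x + 1
f''(x) = 24x^2 + 30x + 2
This is a quadratic in x. Use the discriminant to count real roots.
Discriminant = (30)^2 - 4 * 24 * 2
= 900 - 192
= 708
Since discriminant > 0, f''(x) = 0 has 2 distinct real solutions.
A quadratic with two distinct real roots changes sign at each root, so concavity changes at both.
Number of inflection points: 2

2


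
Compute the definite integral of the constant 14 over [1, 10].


The integral of a constant k over [a, b] equals k * (b - a).
integral from 1 to 10 of 14 dx
= 14 * (10 - 1)
= 14 * 9
= 126

126


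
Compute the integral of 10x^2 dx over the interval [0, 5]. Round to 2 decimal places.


Find the antiderivative of 10x^2:
F(x) = 10/3 * x^3
Apply the Fundamental Theorem of Calculus:
F(5) - F(0)
= 10/3 * 5^3 - 10/3 * 0^3
= 10/3 * (125 - 0)
= 10/3 * 125
= 1250/3 ≈ 416.67

416.67


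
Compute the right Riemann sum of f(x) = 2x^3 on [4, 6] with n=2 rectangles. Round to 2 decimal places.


Right Riemann sum uses right endpoints of each subinterval.
Interval: [4, 6], n = 2
dx = (6 - 4) / 2 = 1
Right endpoints: [5, 6]
f values: [250, 432]
Sum = dx * (sum of f values)
= 1 * 682
= 682 = 682.00

682.00


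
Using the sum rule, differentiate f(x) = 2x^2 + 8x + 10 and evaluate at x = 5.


Differentiate term by term using power and sum rules:
f(x) = 2x^2 + 8x + 10
f'(x) = 4x + 8
Substitute x = 5:
f'(5) = 4 * 5 + 8
= 20 + 8
= 28

28


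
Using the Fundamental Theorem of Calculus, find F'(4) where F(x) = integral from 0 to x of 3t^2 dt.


By the Fundamental Theorem of Calculus (Part 1):
If F(x) = integral from 0 to x of f(t) dt, then F'(x) = f(x)
Here f(t) = 3t^2
So F'(x) = 3x^2
Evaluate at x = 4:
F'(4) = 3 * 4^2
= 3 * 16
= 48

48


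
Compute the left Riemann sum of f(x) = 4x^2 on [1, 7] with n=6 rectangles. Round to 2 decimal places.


Left Riemann sum uses left endpoints of each subinterval.
Interval: [1, 7], n = 6
dx = (7 - 1) / 6 = 1
Left endpoints: [1, 2, 3, 4, 5, 6]
f values: [4, 16, 36, 64, 100, 144]
Sum = dx * (sum of f values)
= 1 * 364
= 364 = 364.00

364.00


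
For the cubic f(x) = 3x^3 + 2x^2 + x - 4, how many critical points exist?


Find where f'(x) = 0:
f(x) = 3x^3 + 2x^2 + x - 4
f'(x) = 9x^2 + 4x + 1
This is a quadratic in x. Use the discriminant to count real roots.
Discriminant = (4)^2 - 4 * 9 * 1
= 16 - 36
= -20
Since discriminant < 0, f'(x) = 0 has no real solutions.
Number of critical points: 0

0
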